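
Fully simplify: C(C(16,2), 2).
7,140

C(16,2) = 120, then C(120, 2) = 7,140.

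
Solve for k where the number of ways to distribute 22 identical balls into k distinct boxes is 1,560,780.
8

Solution: Stars and bars: the count is C(22+k−1, k−1), increasing in k. k=6: C(27,5) = 80,730, k=7: C(28,6) = 376,740, k=8: C(29,7) = 1,560,780 ✓. So k = 8.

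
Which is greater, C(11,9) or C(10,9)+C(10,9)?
C(11,9)

C(11,9)=55; C(10,9)+C(10,9)=10+10=20.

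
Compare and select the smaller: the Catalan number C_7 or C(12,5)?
C_7

Working:
C_7 = C(14,7)/(7+1) = 3,432/8 = 429; C(12,5) = 792.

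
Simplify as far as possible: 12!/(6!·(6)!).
This is C(12,6) = 924.

Answer: 924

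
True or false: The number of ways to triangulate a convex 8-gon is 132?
Triangulations of a convex 8-gon are counted by the Catalan number C_6: C_6 = C(12,6)/(6+1) = 924/7 = 132.
Final answer: True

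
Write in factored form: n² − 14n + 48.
(n − 6)(n − 8)
Seek roots whose sum is 14 and product is 48: (6, 8). So n² − 14n + 48 = (n − 6)(n − 8).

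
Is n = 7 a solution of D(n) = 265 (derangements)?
No

Explanation: D(7) = (7-1)·[D(6) + D(5)] = 6·[265 + 44] = 1,854, which does not equal 265.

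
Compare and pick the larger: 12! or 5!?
12!

Explanation: 12!=479,001,600, 5!=120. 12! > 5!.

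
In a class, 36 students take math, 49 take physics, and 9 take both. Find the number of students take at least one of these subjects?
76
|A∪B| = |A|+|B|-|A∩B| = 36+49-9 = 76.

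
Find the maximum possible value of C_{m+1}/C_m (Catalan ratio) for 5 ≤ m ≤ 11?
46/13

Explanation: C_{m+1}/C_m = 2(2m+1)/(m+2), which increases with m. Maximum at m = 11: 2·23/13 = 46/13.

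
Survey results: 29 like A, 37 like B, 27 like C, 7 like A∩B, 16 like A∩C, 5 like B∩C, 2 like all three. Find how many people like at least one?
67

Reasoning: |A∪B∪C| = 29+37+27-7-16-5+2 = 67.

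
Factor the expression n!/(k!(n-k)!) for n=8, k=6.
C(8,6) = 28

Working:
This is the binomial coefficient C(8,6) = 28.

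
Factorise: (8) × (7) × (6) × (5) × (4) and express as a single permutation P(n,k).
Product of 5 consecutive descending integers starting at 8: P(8,5) = 8!/3! = 6,720.

Answer: P(8,5) = 8!/(3)!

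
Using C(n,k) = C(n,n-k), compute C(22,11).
C(22,11) = C(22,11) = 705,432.
Final answer: 705,432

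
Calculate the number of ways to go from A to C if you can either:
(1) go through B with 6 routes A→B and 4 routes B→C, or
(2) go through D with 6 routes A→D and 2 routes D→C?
36

Route via B: 6×4=24. Route via D: 6×2=12. Total: 36.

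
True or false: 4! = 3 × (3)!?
4! = 4 × 3! = 24, but 3 × 3! = 18.

Answer: False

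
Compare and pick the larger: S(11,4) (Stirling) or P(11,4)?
S(11,4)

Solution: S(11,4) = 4·S(10,4) + S(10,3) = 4·34,105 + 9,330 = 145,750; P(11,4) = 7,920.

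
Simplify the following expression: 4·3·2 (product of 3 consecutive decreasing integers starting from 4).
This is P(4,3) = 4!/(1)! = 24.

Answer: 24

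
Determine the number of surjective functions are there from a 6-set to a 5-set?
1,800

Working:
Onto functions = 5! × S(6,5)
First compute S(6,5) via recurrence:
Using the Stirling recurrence: S(n,k) = k·S(n-1,k) + S(n-1,k-1)
S(6,5) = 5·S(5,5) + S(5,4)
         = 5·1 + 10
         = 5 + 10
         = 15
Then: 120 × 15 = 1,800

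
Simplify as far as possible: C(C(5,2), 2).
45

Reasoning: C(5,2) = 10, then C(10, 2) = 45.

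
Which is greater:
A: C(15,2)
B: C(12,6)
B

Reasoning: A=C(15,2)=105, B=C(12,6)=924.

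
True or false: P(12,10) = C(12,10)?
False
P(12,10) = 239,500,800 and C(12,10) = 66; P(n,r) = r! × C(n,r) so P > C whenever r ≥ 2.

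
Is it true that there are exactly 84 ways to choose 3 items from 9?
C(9,3) = 84.
Final answer: True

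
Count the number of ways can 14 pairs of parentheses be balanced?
2,674,440

Reasoning: Using the Catalan number formula: C_n = C(2n, n) / (n+1)
C_14 = C(28, 14) / (14+1)
     = 40116600 / 15
     = 2,674,440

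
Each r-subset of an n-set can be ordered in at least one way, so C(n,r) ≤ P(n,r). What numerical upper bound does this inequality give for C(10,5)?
30,240

Solution: P(10,5) = 10·9·8·7·6 = 30,240, so C(10,5) ≤ 30,240. (The bound is loose by a factor of 5! = 120: C(10,5) = 30,240/120 = 252.)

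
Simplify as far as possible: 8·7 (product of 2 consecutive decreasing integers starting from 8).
56

Solution: This is P(8,2) = 8!/(6)! = 56.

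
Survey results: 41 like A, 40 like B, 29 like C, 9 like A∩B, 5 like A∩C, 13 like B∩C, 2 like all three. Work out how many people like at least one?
85

Reasoning: |A∪B∪C| = 41+40+29-9-5-13+2 = 85.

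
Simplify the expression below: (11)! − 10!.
36,288,000

Solution: (11)! − 10! = (11)·10! − 10! = (11−1)·10! = 10·10! = 36,288,000.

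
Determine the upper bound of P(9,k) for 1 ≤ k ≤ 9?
362,880

Solution: P(9,k) increases in k, so maximum at k = 9: 9! = 362,880.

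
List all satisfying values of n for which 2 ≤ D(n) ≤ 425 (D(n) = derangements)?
3, 4, 5, 6
Using D(n) = (n−1)[D(n−1) + D(n−2)] with D(1)=0, D(2)=1: D(2)=1; D(3)=2; D(4)=9; D(5)=44; D(6)=265; D(7)=1,854. So valid n = 3, 4, 5, 6.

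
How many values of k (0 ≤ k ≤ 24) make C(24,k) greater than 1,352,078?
5
Row 24 is unimodal and symmetric about k=24/2. C(24,9)=1,307,504 ≤ 1,352,078; C(24,10)=1,961,256 > 1,352,078; by symmetry C(24,k) > 1,352,078 for k = 10..14. That's 14 - 10 + 1 = 5 values.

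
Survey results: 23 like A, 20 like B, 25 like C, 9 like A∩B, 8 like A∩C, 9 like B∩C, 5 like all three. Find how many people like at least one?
|A∪B∪C| = 23+20+25-9-8-9+5 = 47.

Answer: 47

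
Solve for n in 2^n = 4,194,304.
4,194,304 = 1,024 × 1,024 × 4 = 2^10 × 2^10 × 2^2 = 2^22, so n = 22.

Answer: 22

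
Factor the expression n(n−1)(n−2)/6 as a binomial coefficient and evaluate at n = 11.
C(n,3); C(11,3) = 165

Reasoning: n(n−1)(n−2)/6 = n!/(3!(n−3)!) = C(n,3). At n = 11: C(11,3) = 165.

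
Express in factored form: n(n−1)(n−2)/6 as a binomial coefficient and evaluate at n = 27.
n(n−1)(n−2)/6 = n!/(3!(n−3)!) = C(n,3). At n = 27: C(27,3) = 2,925.

Answer: C(n,3); C(27,3) = 2,925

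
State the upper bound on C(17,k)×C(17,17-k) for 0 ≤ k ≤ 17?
590,976,100

C(17,k)·C(17,17-k) = C(17,k)², maximised at the centre k = 8: C(17,8)² = 590,976,100.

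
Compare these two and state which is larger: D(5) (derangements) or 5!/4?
D(5) = (5-1)·[D(4) + D(3)] = 4·[9 + 2] = 44; 5!/4 = 120/4 = 30.

Answer: D(5)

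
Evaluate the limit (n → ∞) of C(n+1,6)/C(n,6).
1

Explanation: Both numerator and denominator grow as n^6/6! for large n, so the ratio → 1.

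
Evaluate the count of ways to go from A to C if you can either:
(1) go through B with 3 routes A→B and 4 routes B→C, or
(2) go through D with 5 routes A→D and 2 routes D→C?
22

Working:
Route via B: 3×4=12. Route via D: 5×2=10. Total: 22.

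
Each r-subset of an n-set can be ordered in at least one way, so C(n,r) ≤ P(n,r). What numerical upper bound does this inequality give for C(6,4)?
360

P(6,4) = 6·5·4·3 = 360, so C(6,4) ≤ 360. (The bound is loose by a factor of 4! = 24: C(6,4) = 360/24 = 15.)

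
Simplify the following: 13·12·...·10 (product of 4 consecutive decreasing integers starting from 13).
17,160

Solution: This is P(13,4) = 13!/(9)! = 17,160.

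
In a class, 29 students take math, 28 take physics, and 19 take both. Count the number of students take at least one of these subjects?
38

Reasoning: |A∪B| = |A|+|B|-|A∩B| = 29+28-19 = 38.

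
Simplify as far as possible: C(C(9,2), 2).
630

Explanation: C(9,2) = 36, then C(36, 2) = 630.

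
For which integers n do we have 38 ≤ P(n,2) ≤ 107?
P(6,2)=30; P(7,2)=42; P(8,2)=56; P(9,2)=72; P(10,2)=90; P(11,2)=110. So valid n = 7, 8, 9, 10.
Final answer: 7, 8, 9, 10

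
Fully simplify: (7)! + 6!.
5,760

Reasoning: (7)! + 6! = (7)·6! + 6! = (7+1)·6! = 8·6! = 5,760.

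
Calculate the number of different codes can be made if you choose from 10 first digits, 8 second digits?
80

Explanation: By the multiplication principle: 10 × 8 = 80.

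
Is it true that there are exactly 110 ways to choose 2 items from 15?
False

Working:
C(15,2) = 105 ≠ 110.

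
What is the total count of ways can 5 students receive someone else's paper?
44

Using D(n) = (n-1)[D(n-1) + D(n-2)]:
D(5) = (5-1) × [D(4) + D(3)]
      = 4 × [9 + 2]
      = 4 × 11
      = 44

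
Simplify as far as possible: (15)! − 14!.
(15)! − 14! = (15)·14! − 14! = (15−1)·14! = 14·14! = 1,220,496,076,800.

Answer: 1,220,496,076,800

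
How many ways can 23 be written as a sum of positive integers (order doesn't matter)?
Pentagonal recurrence p(n) = p(n−1) + p(n−2) − p(n−5) − p(n−7) + …: p(23) = p(22) + p(21) − p(18) − p(16) + p(11) + p(8) − p(1) = 1,002 + 792 − 385 − 231 + 56 + 22 − 1 = 1,255.

Answer: 1,255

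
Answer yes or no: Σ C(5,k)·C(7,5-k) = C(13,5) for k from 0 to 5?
No

Solution: Vandermonde's identity gives C(12,5) = 792; RHS C(13,5) = 1,287.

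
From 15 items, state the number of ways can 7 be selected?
6,435

Explanation: C(15,7) = 15! / (7! × (15-7)!)
         = 15! / (7! × 8!)
         = 6,435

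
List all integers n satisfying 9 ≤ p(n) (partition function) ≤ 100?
6, 7, 8, 9, 10, 11, 12

Tabulating p(n) via p(n) = p(n−1) + p(n−2) − p(n−5) − p(n−7) + …: p(5)=7; p(6)=11; p(7)=15; p(8)=22; p(9)=30; p(10)=42; p(11)=56; p(12)=77; p(13)=101. So valid n = 6, 7, 8, 9, 10, 11, 12.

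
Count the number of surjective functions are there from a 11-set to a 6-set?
129,230,640

Solution: Onto functions = 6! × S(11,6)
First compute S(11,6) via recurrence:
Using the Stirling recurrence: S(n,k) = k·S(n-1,k) + S(n-1,k-1)
S(11,6) = 6·S(10,6) + S(10,5)
         = 6·22827 + 42525
         = 136962 + 42525
         = 179,487
Then: 720 × 179487 = 129,230,640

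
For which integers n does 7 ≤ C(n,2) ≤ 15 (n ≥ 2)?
C(4,2)=6; C(5,2)=10; C(6,2)=15; C(7,2)=21. So valid n = 5, 6.
Final answer: 5, 6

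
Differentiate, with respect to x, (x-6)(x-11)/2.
(2x - 17)/2
d/dx[(x-6)(x-11)] = (x-11) + (x-6) = 2x - 17. Dividing by 2 gives (2x - 17)/2.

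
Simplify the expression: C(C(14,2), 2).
4,095
C(14,2) = 91, then C(91, 2) = 4,095.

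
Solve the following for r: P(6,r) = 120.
3

Working:
P(6,r) = 6·5·…·(6−r+1), a product of r factors. Multiplying down from 6: 6 = 6; 6·5 = 30; 6·5·4 = 120 ✓ (3 factors). So r = 3.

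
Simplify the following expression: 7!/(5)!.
42

This equals 7×6 = 42.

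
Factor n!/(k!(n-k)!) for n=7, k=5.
C(7,5) = 21
This is the binomial coefficient C(7,5) = 21.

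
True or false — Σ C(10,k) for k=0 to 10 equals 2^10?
True

Binomial theorem: Σ C(10,k) = (1+1)^10 = 2^10 = 1,024; RHS 2^10 = 1,024.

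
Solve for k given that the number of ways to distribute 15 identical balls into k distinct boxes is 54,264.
7

Explanation: Stars and bars: the count is C(15+k−1, k−1), increasing in k. k=5: C(19,4) = 3,876, k=6: C(20,5) = 15,504, k=7: C(21,6) = 54,264 ✓. So k = 7.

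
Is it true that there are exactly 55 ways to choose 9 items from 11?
C(11,9) = 55.

Answer: True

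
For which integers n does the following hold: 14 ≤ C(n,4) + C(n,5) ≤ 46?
6
C(5,4)+C(5,5)=6; C(6,4)+C(6,5)=21; C(7,4)+C(7,5)=56. So valid n = 6.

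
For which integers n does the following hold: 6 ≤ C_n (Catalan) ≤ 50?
4, 5

Working:
C_3=5; C_4=14; C_5=42; C_6=132. So valid n = 4, 5.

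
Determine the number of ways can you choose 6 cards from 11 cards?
462

Working:
C(11,6) = 11! / (6! × (11-6)!)
         = 11! / (6! × 5!)
         = 462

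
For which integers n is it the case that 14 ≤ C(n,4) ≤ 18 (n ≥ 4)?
6

Reasoning: C(5,4)=5; C(6,4)=15; C(7,4)=35. So valid n = 6.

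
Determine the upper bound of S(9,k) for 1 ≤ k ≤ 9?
7,770
Row S(9,k) for k = 1..9 (via S(n,k) = k·S(n−1,k) + S(n−1,k−1)): 1, 255, 3,025, 7,770, 6,951, 2,646, 462, 36, 1. The row is unimodal; maximum at k = 4: 7,770.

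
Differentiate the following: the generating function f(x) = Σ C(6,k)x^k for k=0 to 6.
Σ k·C(6,k)x^(k-1) for k=1 to 6

Solution: Term-by-term differentiation gives Σ k·C(6,k)x^{k-1} for k=1 to 6.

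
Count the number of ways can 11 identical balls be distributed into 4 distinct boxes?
364

C(11+4-1, 4-1) = C(14, 3) = 364.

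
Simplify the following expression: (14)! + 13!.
(14)! + 13! = (14)·13! + 13! = (14+1)·13! = 15·13! = 93,405,312,000.

Answer: 93,405,312,000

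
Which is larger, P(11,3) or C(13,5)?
P(11,3)=990, C(13,5)=1,287.
Final answer: C(13,5)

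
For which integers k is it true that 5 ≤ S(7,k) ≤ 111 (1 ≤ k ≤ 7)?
2, 6

Reasoning: S(7,1)=1; S(7,2)=63; S(7,3)=301; S(7,4)=350; S(7,5)=140; S(7,6)=21; S(7,7)=1. So valid k = 2, 6.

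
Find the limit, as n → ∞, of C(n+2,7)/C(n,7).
1

Reasoning: Both numerator and denominator grow as n^7/7! for large n, so the ratio → 1.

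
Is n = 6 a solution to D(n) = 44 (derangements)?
No

Working:
D(6) = (6-1)·[D(5) + D(4)] = 5·[44 + 9] = 265, which does not equal 44.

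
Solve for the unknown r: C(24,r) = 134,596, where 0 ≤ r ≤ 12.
6

C(24,r) is increasing for 0 ≤ r ≤ 12. Stepping up (C(24,r+1) = C(24,r)·(24−r)/(r+1)): C(24,1) = 24, C(24,2) = 276, C(24,3) = 2,024, C(24,4) = 10,626, C(24,5) = 42,504, C(24,6) = 134,596 ✓. So r = 6.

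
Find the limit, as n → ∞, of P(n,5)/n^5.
P(n,5) = n(n-1)···(n-4) ≈ n^5 for large n. Limit = 1.
Final answer: 1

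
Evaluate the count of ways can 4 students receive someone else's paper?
Using D(n) = (n-1)[D(n-1) + D(n-2)]:
D(4) = (4-1) × [D(3) + D(2)]
      = 3 × [2 + 1]
      = 3 × 3
      = 9
Final answer: 9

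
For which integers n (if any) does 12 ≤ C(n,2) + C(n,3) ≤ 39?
5, 6

Reasoning: C(4,2)+C(4,3)=10; C(5,2)+C(5,3)=20; C(6,2)+C(6,3)=35; C(7,2)+C(7,3)=56. So valid n = 5, 6.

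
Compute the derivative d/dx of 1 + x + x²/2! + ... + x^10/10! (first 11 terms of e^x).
Differentiating term by term gives the first 10 terms of e^x.
Final answer: 1 + x + x²/2! + ... + x^9/9!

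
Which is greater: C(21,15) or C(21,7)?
C(21,7)

C(21,15)=54,264, C(21,7)=116,280.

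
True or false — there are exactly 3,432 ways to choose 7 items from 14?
True

C(14,7) = 3,432.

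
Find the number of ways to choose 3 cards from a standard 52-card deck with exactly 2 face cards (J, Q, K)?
12 face cards and 40 non-face cards: C(12,2) × C(40,1) = 66 × 40 = 2,640.

Answer: 2,640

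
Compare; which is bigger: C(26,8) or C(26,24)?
C(26,8)

Reasoning: C(26,8)=1,562,275, C(26,24)=325.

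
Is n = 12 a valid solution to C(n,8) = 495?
Yes

Working:
C(12,8) = 12·11·10·9·8·7·6·5/8! = 19,958,400/40,320 = 495, which equals 495.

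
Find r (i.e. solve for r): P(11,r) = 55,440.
5

Solution: P(11,r) = 11·10·…·(11−r+1), a product of r factors. Multiplying down from 11: 11 = 11; 11·10 = 110; 11·10·9 = 990; 11·10·9·8 = 7,920; 11·10·9·8·7 = 55,440 ✓ (5 factors). So r = 5.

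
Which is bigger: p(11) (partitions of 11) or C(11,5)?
C(11,5)
Pentagonal recurrence p(n) = p(n−1) + p(n−2) − p(n−5) − p(n−7) + …: p(11) = p(10) + p(9) − p(6) − p(4) = 42 + 30 − 11 − 5 = 56; C(11,5) = 462.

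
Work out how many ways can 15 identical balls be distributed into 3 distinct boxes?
136

Working:
C(15+3-1, 3-1) = C(17, 2) = 136.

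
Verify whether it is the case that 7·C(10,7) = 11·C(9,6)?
False

Absorption identity k·C(n,k) = n·C(n-1,k-1). LHS = 7·120 = 840; RHS = 11·84 = 924.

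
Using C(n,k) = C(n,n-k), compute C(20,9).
167,960
C(20,9) = C(20,11) = 167,960.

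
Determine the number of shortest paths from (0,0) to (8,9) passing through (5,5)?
8,820

To (5,5): C(10,5)=252. From there: C(7,3)=35. Total: 8,820.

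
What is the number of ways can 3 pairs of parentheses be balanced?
5

Explanation: Using the Catalan number formula: C_n = C(2n, n) / (n+1)
C_3 = C(6, 3) / (3+1)
     = 20 / 4
     = 5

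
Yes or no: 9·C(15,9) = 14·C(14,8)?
Absorption identity k·C(n,k) = n·C(n-1,k-1). LHS = 9·5005 = 45,045; RHS = 14·3003 = 42,042.
Final answer: No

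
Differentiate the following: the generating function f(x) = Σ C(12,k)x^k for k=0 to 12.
Σ k·C(12,k)x^(k-1) for k=1 to 12

Explanation: Term-by-term differentiation gives Σ k·C(12,k)x^{k-1} for k=1 to 12.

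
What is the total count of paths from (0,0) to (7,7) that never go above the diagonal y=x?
429

Working:
Counted by the Catalan number C_7: C_7 = C(14,7)/(7+1) = 3,432/8 = 429.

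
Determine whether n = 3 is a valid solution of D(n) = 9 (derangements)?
D(3) = (3-1)·[D(2) + D(1)] = 2·[1 + 0] = 2, which does not equal 9.

Answer: No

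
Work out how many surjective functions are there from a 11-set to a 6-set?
129,230,640

Working:
Onto functions = 6! × S(11,6)
First compute S(11,6) via recurrence:
Using the Stirling recurrence: S(n,k) = k·S(n-1,k) + S(n-1,k-1)
S(11,6) = 6·S(10,6) + S(10,5)
         = 6·22827 + 42525
         = 136962 + 42525
         = 179,487
Then: 720 × 179487 = 129,230,640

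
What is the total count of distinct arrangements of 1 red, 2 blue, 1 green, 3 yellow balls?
Multinomial: 7!/(1! × 2! × 1! × 3!) = 420.

Answer: 420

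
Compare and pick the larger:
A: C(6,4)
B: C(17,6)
B

Explanation: A=C(6,4)=15, B=C(17,6)=12,376.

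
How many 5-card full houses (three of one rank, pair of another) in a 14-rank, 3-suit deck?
Triple rank: 14. Triple suits: C(3,3)=1. Pair rank: 13. Pair suits: C(3,2)=3. Total: 546.

Answer: 546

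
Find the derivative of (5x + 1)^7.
Chain rule: 7(5x+1)^{6} × 5 = 35(5x+1)^{6}.

Answer: 35(5x + 1)^6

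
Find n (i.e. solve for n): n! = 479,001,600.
n! is strictly increasing. 10! = 3,628,800, 11! = 39,916,800, 12! = 479,001,600 ✓. So n = 12.

Answer: 12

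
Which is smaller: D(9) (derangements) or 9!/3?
9!/3

Solution: D(9) = (9-1)·[D(8) + D(7)] = 8·[14,833 + 1,854] = 133,496; 9!/3 = 362,880/3 = 120,960.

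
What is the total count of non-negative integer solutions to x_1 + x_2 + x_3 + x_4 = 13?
560

Working:
C(13+4-1, 4-1) = 560.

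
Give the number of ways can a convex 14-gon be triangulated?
Using the Catalan number formula: C_n = C(2n, n) / (n+1)
C_12 = C(24, 12) / (12+1)
     = 2704156 / 13
     = 208,012
Final answer: 208,012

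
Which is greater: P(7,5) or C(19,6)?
C(19,6)

Working:
P(7,5)=2,520, C(19,6)=27,132.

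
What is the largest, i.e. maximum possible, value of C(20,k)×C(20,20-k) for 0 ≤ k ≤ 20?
34,134,779,536
C(20,k)·C(20,20-k) = C(20,k)², maximised at the centre k = 10: C(20,10)² = 34,134,779,536.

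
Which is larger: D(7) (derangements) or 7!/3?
D(7) = (7-1)·[D(6) + D(5)] = 6·[265 + 44] = 1,854; 7!/3 = 5,040/3 = 1,680.
Final answer: D(7)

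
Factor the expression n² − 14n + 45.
(n − 5)(n − 9)

Working:
Seek roots whose sum is 14 and product is 45: (5, 9). So n² − 14n + 45 = (n − 5)(n − 9).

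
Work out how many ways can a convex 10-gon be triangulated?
1,430

Working:
Using the Catalan number formula: C_n = C(2n, n) / (n+1)
C_8 = C(16, 8) / (8+1)
     = 12870 / 9
     = 1,430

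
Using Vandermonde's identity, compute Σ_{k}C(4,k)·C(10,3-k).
364

Solution: = C(4+10,3) = C(14,3) = 364.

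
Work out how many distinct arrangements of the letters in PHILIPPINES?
Word has 11 letters (P=3, H=1, I=3, L=1, N=1, E=1, S=1). Arrangements: 11!/Π(k!) = 1,108,800.
Final answer: 1,108,800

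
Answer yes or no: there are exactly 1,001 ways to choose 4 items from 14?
Yes

Working:
C(14,4) = 1,001.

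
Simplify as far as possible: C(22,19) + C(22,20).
By Pascal's identity: C(23,20) = 1,771.
Final answer: 1,771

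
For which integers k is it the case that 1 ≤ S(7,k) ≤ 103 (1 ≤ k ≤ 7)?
S(7,1)=1; S(7,2)=63; S(7,3)=301; S(7,4)=350; S(7,5)=140; S(7,6)=21; S(7,7)=1. So valid k = 1, 2, 6, 7.
Final answer: 1, 2, 6, 7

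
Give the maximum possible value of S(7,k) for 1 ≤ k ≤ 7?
350

Solution: Row S(7,k) for k = 1..7 (via S(n,k) = k·S(n−1,k) + S(n−1,k−1)): 1, 63, 301, 350, 140, 21, 1. The row is unimodal; maximum at k = 4: 350.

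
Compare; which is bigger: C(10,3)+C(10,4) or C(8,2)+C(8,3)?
C(10,3)+C(10,4)

Reasoning: First=330, Second=84.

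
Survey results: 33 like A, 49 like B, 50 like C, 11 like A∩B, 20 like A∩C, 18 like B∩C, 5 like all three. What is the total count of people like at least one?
88

Reasoning: |A∪B∪C| = 33+49+50-11-20-18+5 = 88.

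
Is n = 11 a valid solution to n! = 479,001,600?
No
11! = 11·10! = 11·3,628,800 = 39,916,800, which does not equal 479,001,600.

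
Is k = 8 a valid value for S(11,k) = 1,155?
No

S(11,8) = 8·S(10,8) + S(10,7) = 8·750 + 5,880 = 11,880, which does not equal 1,155.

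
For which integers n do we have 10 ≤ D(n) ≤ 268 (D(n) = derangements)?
5, 6

Using D(n) = (n−1)[D(n−1) + D(n−2)] with D(1)=0, D(2)=1: D(4)=9; D(5)=44; D(6)=265; D(7)=1,854. So valid n = 5, 6.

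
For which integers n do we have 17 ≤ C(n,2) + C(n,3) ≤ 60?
C(4,2)+C(4,3)=10; C(5,2)+C(5,3)=20; C(6,2)+C(6,3)=35; C(7,2)+C(7,3)=56; C(8,2)+C(8,3)=84. So valid n = 5, 6, 7.

Answer: 5, 6, 7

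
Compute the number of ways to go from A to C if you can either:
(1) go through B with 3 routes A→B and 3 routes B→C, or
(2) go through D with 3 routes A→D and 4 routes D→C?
21

Working:
Route via B: 3×3=9. Route via D: 3×4=12. Total: 21.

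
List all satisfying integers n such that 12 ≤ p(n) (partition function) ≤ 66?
7, 8, 9, 10, 11
Tabulating p(n) via p(n) = p(n−1) + p(n−2) − p(n−5) − p(n−7) + …: p(6)=11; p(7)=15; p(8)=22; p(9)=30; p(10)=42; p(11)=56; p(12)=77. So valid n = 7, 8, 9, 10, 11.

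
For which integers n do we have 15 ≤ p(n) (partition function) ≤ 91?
Tabulating p(n) via p(n) = p(n−1) + p(n−2) − p(n−5) − p(n−7) + …: p(6)=11; p(7)=15; p(8)=22; p(9)=30; p(10)=42; p(11)=56; p(12)=77; p(13)=101. So valid n = 7, 8, 9, 10, 11, 12.

Answer: 7, 8, 9, 10, 11, 12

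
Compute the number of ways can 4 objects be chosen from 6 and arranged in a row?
360

P(6,4) = 6!/(6-4)! = 360.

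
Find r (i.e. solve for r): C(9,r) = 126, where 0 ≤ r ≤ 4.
C(9,r) is increasing for 0 ≤ r ≤ 4. Stepping up (C(9,r+1) = C(9,r)·(9−r)/(r+1)): C(9,1) = 9, C(9,2) = 36, C(9,3) = 84, C(9,4) = 126 ✓. So r = 4.
Final answer: 4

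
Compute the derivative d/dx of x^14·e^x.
Product rule: d/dx[x^14]·e^x + x^14·d/dx[e^x] = 14x^{13}e^x + x^14e^x.

Answer: (14x^13 + x^14)e^x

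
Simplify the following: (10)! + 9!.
3,991,680

(10)! + 9! = (10)·9! + 9! = (10+1)·9! = 11·9! = 3,991,680.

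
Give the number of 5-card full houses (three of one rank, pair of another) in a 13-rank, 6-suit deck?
Triple rank: 13. Triple suits: C(6,3)=20. Pair rank: 12. Pair suits: C(6,2)=15. Total: 46,800.

Answer: 46,800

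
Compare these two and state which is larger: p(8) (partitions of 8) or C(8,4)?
C(8,4)
Pentagonal recurrence p(n) = p(n−1) + p(n−2) − p(n−5) − p(n−7) + …: p(8) = p(7) + p(6) − p(3) − p(1) = 15 + 11 − 3 − 1 = 22; C(8,4) = 70.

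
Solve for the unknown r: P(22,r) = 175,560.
P(22,r) = 22·21·…·(22−r+1), a product of r factors. Multiplying down from 22: 22 = 22; 22·21 = 462; 22·21·20 = 9,240; 22·21·20·19 = 175,560 ✓ (4 factors). So r = 4.
Final answer: 4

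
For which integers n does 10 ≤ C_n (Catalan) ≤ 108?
4, 5

Reasoning: C_3=5; C_4=14; C_5=42; C_6=132. So valid n = 4, 5.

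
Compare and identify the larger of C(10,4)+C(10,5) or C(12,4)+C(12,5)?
C(12,4)+C(12,5)

Solution: First=462, Second=1,287.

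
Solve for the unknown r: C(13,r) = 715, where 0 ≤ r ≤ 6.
4

Reasoning: C(13,r) is increasing for 0 ≤ r ≤ 6. Stepping up (C(13,r+1) = C(13,r)·(13−r)/(r+1)): C(13,1) = 13, C(13,2) = 78, C(13,3) = 286, C(13,4) = 715 ✓. So r = 4.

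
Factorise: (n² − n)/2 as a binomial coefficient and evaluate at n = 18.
C(n,2); C(18,2) = 153

Solution: (n² − n)/2 = n(n−1)/2 = C(n,2). At n = 18: C(18,2) = 153.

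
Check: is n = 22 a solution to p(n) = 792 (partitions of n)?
No

Working:
Pentagonal recurrence p(n) = p(n−1) + p(n−2) − p(n−5) − p(n−7) + …: p(22) = p(21) + p(20) − p(17) − p(15) + p(10) + p(7) − p(0) = 792 + 627 − 297 − 176 + 42 + 15 − 1 = 1,002, which does not equal 792.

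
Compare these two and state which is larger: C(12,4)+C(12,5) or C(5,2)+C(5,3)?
First=1,287, Second=20.

Answer: C(12,4)+C(12,5)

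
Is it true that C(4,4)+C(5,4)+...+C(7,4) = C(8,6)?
False

Solution: Hockey stick identity gives Σ = C(8,5) = 56; RHS C(8,6) = 28.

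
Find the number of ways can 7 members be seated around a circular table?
720

Reasoning: Circular arrangements: (7-1)! = 720.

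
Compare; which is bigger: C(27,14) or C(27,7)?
C(27,14)

Explanation: C(27,14)=20,058,300, C(27,7)=888,030.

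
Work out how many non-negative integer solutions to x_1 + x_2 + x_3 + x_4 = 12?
C(12+4-1, 4-1) = 455.
Final answer: 455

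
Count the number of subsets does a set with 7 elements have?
128

Each element can be included or excluded: 2^7 = 128.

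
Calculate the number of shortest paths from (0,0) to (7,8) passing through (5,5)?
2,520

Explanation: To (5,5): C(10,5)=252. From there: C(5,2)=10. Total: 2,520.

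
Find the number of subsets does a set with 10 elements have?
1,024

Working:
Each element can be included or excluded: 2^10 = 1,024.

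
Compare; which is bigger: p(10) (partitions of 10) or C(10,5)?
C(10,5)

Working:
Pentagonal recurrence p(n) = p(n−1) + p(n−2) − p(n−5) − p(n−7) + …: p(10) = p(9) + p(8) − p(5) − p(3) = 30 + 22 − 7 − 3 = 42; C(10,5) = 252.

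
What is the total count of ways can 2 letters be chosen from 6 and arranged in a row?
P(6,2) = 6!/(6-2)! = 30.

Answer: 30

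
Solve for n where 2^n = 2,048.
11

Solution: 2,048 = 1,024 × 2 = 2^10 × 2^1 = 2^11, so n = 11.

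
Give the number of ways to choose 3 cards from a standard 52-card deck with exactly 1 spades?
9,633

Explanation: 13 spades and 39 non-spades: C(13,1) × C(39,2) = 13 × 741 = 9,633.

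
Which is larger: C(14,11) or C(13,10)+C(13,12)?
C(14,11)

C(14,11)=364; C(13,10)+C(13,12)=286+13=299.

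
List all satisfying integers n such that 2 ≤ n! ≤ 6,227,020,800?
2, 3, 4, 5, 6, 7, 8, 9, 10, 11, 12, 13

Explanation: n! is strictly increasing; 2! = 2 and 13! = 6,227,020,800, so valid n = 2, 3, 4, 5, 6, 7, 8, 9, 10, 11, 12, 13.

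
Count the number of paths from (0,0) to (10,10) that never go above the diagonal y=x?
16,796

Explanation: Counted by the Catalan number C_10: C_10 = C(20,10)/(10+1) = 184,756/11 = 16,796.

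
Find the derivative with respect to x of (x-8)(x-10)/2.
d/dx[(x-8)(x-10)] = (x-10) + (x-8) = 2x - 18. Dividing by 2 gives (2x - 18)/2.
Final answer: (2x - 18)/2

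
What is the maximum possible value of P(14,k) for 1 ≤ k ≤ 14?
P(14,k) increases in k, so maximum at k = 14: 14! = 87,178,291,200.

Answer: 87,178,291,200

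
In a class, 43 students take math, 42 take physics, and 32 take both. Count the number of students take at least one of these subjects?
53

|A∪B| = |A|+|B|-|A∩B| = 43+42-32 = 53.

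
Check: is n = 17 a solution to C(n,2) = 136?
Yes

Reasoning: C(17,2) = 17·16/2! = 272/2 = 136, which equals 136.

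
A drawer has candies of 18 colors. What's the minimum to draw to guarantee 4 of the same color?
Worst case: 3 of each = 54. One more: 55.
Final answer: 55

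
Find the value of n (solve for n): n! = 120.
5

n! is strictly increasing. 3! = 6, 4! = 24, 5! = 120 ✓. So n = 5.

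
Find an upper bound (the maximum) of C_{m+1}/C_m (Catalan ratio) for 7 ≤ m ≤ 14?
29/8

C_{m+1}/C_m = 2(2m+1)/(m+2), which increases with m. Maximum at m = 14: 2·29/16 = 29/8.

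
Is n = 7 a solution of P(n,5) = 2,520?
Yes

Working:
P(7,5) = 7·6·5·4·3 = 2,520, which equals 2,520.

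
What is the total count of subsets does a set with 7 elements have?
128

Working:
Each element can be included or excluded: 2^7 = 128.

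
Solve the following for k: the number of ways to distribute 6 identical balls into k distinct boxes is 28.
Stars and bars: the count is C(6+k−1, k−1), increasing in k. k=2: C(7,1) = 7, k=3: C(8,2) = 28 ✓. So k = 3.
Final answer: 3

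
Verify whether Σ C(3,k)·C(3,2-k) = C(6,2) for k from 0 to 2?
Vandermonde's identity gives C(6,2) = 15; RHS C(6,2) = 15.

Answer: True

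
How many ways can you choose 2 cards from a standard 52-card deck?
1,326

Working:
C(52,2) = 1,326.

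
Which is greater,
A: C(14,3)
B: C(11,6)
B

A=C(14,3)=364, B=C(11,6)=462.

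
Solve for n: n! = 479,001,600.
12

Reasoning: n! is strictly increasing. 10! = 3,628,800, 11! = 39,916,800, 12! = 479,001,600 ✓. So n = 12.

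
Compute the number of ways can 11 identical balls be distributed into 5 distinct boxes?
1,365

C(11+5-1, 5-1) = C(15, 4) = 1,365.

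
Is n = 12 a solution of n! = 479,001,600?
Yes

12! = 12·11! = 12·39,916,800 = 479,001,600, which equals 479,001,600.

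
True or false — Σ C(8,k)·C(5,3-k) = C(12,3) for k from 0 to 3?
False
Vandermonde's identity gives C(13,3) = 286; RHS C(12,3) = 220.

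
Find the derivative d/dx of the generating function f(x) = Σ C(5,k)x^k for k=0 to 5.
Σ k·C(5,k)x^(k-1) for k=1 to 5

Explanation: Term-by-term differentiation gives Σ k·C(5,k)x^{k-1} for k=1 to 5.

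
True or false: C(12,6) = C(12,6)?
True

Solution: Symmetry C(n,k) = C(n,n-k): C(12,6) = 924 and C(12,6) = 924. Both sides agree, so the statement holds.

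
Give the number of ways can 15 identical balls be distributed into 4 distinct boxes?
816

C(15+4-1, 4-1) = C(18, 3) = 816.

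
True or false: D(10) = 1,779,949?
False

Working:
Derangements of 10 elements: D(10) = (10-1)·[D(9) + D(8)] = 9·[133,496 + 14,833] = 1,334,961.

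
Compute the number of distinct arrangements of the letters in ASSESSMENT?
Word has 10 letters (A=1, S=4, E=2, M=1, N=1, T=1). Arrangements: 10!/Π(k!) = 75,600.

Answer: 75,600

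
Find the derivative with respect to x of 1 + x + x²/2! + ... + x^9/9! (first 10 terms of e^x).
Differentiating term by term gives the first 9 terms of e^x.

Answer: 1 + x + x²/2! + ... + x^8/8!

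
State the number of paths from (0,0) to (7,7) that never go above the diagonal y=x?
429

Explanation: Counted by the Catalan number C_7: C_7 = C(14,7)/(7+1) = 3,432/8 = 429.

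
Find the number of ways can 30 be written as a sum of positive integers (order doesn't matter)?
5,604

Working:
Pentagonal recurrence p(n) = p(n−1) + p(n−2) − p(n−5) − p(n−7) + …: p(30) = p(29) + p(28) − p(25) − p(23) + p(18) + p(15) − p(8) − p(4) = 4,565 + 3,718 − 1,958 − 1,255 + 385 + 176 − 22 − 5 = 5,604.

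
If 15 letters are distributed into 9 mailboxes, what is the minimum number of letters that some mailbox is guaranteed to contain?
Pigeonhole: ⌈15/9⌉ = 2.
Final answer: 2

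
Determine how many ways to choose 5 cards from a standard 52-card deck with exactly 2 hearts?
712,842

Explanation: 13 hearts and 39 non-hearts: C(13,2) × C(39,3) = 78 × 9139 = 712,842.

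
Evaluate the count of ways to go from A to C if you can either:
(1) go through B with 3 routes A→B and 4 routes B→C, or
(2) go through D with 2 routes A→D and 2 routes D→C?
16
Route via B: 3×4=12. Route via D: 2×2=4. Total: 16.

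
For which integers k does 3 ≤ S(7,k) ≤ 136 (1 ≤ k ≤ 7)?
2, 6

Reasoning: S(7,1)=1; S(7,2)=63; S(7,3)=301; S(7,4)=350; S(7,5)=140; S(7,6)=21; S(7,7)=1. So valid k = 2, 6.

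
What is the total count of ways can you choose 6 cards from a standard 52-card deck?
20,358,520

Working:
C(52,6) = 20,358,520.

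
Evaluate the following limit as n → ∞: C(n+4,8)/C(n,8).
Both numerator and denominator grow as n^8/8! for large n, so the ratio → 1.
Final answer: 1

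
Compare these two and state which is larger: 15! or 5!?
15!

Reasoning: 15!=1,307,674,368,000, 5!=120. 15! > 5!.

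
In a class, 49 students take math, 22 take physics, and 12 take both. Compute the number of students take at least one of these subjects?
59

Explanation: |A∪B| = |A|+|B|-|A∩B| = 49+22-12 = 59.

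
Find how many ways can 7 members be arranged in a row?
Arrangements of 7 distinct objects: 7! = 5,040.

Answer: 5,040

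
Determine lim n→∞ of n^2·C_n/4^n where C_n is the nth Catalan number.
∞

Reasoning: C_n ~ 4^n/(n^(3/2)√π), so n^2·C_n/4^n ~ n^(2 − 3/2)/√π → ∞.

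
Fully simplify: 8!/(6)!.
56

Working:
This equals 8×7 = 56.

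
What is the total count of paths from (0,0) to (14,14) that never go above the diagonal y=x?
2,674,440

Reasoning: Counted by the Catalan number C_14: C_14 = C(28,14)/(14+1) = 40,116,600/15 = 2,674,440.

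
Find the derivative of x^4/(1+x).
(4x^3(1+x) - x^4)/(1+x)²

Working:
Quotient rule: [4x^{3}(1+x) - x^4]/(1+x)².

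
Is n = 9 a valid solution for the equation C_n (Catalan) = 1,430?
No
C_9 = C(18,9)/(9+1) = 48,620/10 = 4,862, which does not equal 1,430.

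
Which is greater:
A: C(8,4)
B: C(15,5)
B

A=C(8,4)=70, B=C(15,5)=3,003.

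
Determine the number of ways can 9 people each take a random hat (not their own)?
133,496

Solution: Using D(n) = (n-1)[D(n-1) + D(n-2)]:
D(9) = (9-1) × [D(8) + D(7)]
      = 8 × [14833 + 1854]
      = 8 × 16687
      = 133,496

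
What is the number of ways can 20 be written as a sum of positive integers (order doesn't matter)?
Pentagonal recurrence p(n) = p(n−1) + p(n−2) − p(n−5) − p(n−7) + …: p(20) = p(19) + p(18) − p(15) − p(13) + p(8) + p(5) = 490 + 385 − 176 − 101 + 22 + 7 = 627.

Answer: 627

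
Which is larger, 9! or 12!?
9!=362,880, 12!=479,001,600. 12! > 9!.
Final answer: 12!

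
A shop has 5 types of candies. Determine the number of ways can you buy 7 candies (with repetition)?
330

Solution: Stars and bars: C(7+5-1, 7) = C(11, 7) = 330.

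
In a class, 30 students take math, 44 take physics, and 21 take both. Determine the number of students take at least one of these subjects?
|A∪B| = |A|+|B|-|A∩B| = 30+44-21 = 53.
Final answer: 53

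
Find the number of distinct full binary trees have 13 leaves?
208,012

Working:
Using the Catalan number formula: C_n = C(2n, n) / (n+1)
C_12 = C(24, 12) / (12+1)
     = 2704156 / 13
     = 208,012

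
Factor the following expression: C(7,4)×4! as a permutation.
P(7,4)

Solution: C(7,4)×4! = [7!/(4!(3)!)]×4! = 7!/(3)! = P(7,4) = 840.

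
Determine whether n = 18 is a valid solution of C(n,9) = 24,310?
C(18,9) = 18·17·16·15·14·13·12·11·10/9! = 17,643,225,600/362,880 = 48,620, which does not equal 24,310.
Final answer: No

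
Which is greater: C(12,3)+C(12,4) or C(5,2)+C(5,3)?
First=715, Second=20.

Answer: C(12,3)+C(12,4)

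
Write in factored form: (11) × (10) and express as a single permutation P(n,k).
Product of 2 consecutive descending integers starting at 11: P(11,2) = 11!/9! = 110.

Answer: P(11,2) = 11!/(9)!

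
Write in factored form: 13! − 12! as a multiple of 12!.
12 × 12! = 5,748,019,200
13! − 12! = 13·12! − 12! = (13 − 1)·12! = 12 × 12! = 5,748,019,200.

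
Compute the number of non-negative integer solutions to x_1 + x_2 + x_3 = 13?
105

Solution: C(13+3-1, 3-1) = 105.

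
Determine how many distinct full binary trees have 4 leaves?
5

Reasoning: Using the Catalan number formula: C_n = C(2n, n) / (n+1)
C_3 = C(6, 3) / (3+1)
     = 20 / 4
     = 5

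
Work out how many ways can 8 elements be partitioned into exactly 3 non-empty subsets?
This equals S(8,3), the Stirling number of the 2nd kind.
Using the Stirling recurrence: S(n,k) = k·S(n-1,k) + S(n-1,k-1)
S(8,3) = 3·S(7,3) + S(7,2)
         = 3·301 + 63
         = 903 + 63
         = 966

Answer: 966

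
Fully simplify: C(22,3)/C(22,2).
20/3

Reasoning: C(n,k+1)/C(n,k) = (n−k)/(k+1). Here (22−2)/(2+1) = 20/3 = 20/3.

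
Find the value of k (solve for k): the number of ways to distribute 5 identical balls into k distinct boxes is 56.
4
Stars and bars: the count is C(5+k−1, k−1), increasing in k. k=2: C(6,1) = 6, k=3: C(7,2) = 21, k=4: C(8,3) = 56 ✓. So k = 4.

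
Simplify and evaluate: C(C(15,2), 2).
5,460

Working:
C(15,2) = 105, then C(105, 2) = 5,460.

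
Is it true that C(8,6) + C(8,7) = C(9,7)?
True

Explanation: Pascal's identity: LHS = 28 + 8 = 36; RHS = C(9,7) = 36. Both sides agree, so the statement holds.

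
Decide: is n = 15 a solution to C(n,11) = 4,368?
No

Explanation: C(15,11) = 15·14·13·12·11·10·9·8·7·6·5/11! = 54,486,432,000/39,916,800 = 1,365, which does not equal 4,368.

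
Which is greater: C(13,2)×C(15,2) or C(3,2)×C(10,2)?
C(13,2)×C(15,2)

Working:
C(13,2)×C(15,2)=8,190, C(3,2)×C(10,2)=135.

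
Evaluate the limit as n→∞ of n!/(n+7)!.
0

Solution: n!/(n+7)! = 1/[(n+1)(n+2)···(n+7)] → 0 as n → ∞.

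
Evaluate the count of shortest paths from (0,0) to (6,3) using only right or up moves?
84

Working:
Choose 6 rights from 9 moves: C(9,6) = 84.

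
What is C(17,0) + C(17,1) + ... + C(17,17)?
131,072

Working:
Sum of binomial coefficients = 2^17 = 131,072.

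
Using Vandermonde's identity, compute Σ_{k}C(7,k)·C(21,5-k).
98,280

Solution: = C(7+21,5) = C(28,5) = 98,280.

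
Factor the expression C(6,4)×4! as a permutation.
P(6,4)
C(6,4)×4! = [6!/(4!(2)!)]×4! = 6!/(2)! = P(6,4) = 360.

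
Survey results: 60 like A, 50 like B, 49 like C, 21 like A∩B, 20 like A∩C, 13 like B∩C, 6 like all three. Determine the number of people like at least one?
111

Solution: |A∪B∪C| = 60+50+49-21-20-13+6 = 111.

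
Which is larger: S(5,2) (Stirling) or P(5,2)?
P(5,2)

Reasoning: S(5,2) = 2·S(4,2) + S(4,1) = 2·7 + 1 = 15; P(5,2) = 20.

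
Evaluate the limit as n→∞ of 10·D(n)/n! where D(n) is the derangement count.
D(n)/n! → 1/e, so 10·D(n)/n! → 10/e.

Answer: 10/e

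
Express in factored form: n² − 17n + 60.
(n − 5)(n − 12)

Solution: Seek roots whose sum is 17 and product is 60: (5, 12). So n² − 17n + 60 = (n − 5)(n − 12).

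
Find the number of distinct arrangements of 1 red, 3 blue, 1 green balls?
20

Reasoning: Multinomial: 5!/(1! × 3! × 1!) = 20.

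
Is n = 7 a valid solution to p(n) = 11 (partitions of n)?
Pentagonal recurrence p(n) = p(n−1) + p(n−2) − p(n−5) − p(n−7) + …: p(7) = p(6) + p(5) − p(2) − p(0) = 11 + 7 − 2 − 1 = 15, which does not equal 11.

Answer: No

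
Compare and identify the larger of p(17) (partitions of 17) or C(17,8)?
Pentagonal recurrence p(n) = p(n−1) + p(n−2) − p(n−5) − p(n−7) + …: p(17) = p(16) + p(15) − p(12) − p(10) + p(5) + p(2) = 231 + 176 − 77 − 42 + 7 + 2 = 297; C(17,8) = 24,310.
Final answer: C(17,8)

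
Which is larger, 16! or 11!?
16!

16!=20,922,789,888,000, 11!=39,916,800. 16! > 11!.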